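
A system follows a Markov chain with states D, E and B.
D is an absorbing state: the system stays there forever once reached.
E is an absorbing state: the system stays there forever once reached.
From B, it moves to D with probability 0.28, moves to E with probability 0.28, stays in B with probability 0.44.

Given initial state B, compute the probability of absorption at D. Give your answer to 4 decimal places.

Let h(s) be the probability of absorption at D starting from transient state s. Then h(D) = 1 and h(E) = 0. By first-step analysis:
h(B) = 0.28·1 + 0.28·0 + 0.44·h(B)
Solving: h(B) = 0.5000.
Starting from B, the probability is 0.5000.

0.5000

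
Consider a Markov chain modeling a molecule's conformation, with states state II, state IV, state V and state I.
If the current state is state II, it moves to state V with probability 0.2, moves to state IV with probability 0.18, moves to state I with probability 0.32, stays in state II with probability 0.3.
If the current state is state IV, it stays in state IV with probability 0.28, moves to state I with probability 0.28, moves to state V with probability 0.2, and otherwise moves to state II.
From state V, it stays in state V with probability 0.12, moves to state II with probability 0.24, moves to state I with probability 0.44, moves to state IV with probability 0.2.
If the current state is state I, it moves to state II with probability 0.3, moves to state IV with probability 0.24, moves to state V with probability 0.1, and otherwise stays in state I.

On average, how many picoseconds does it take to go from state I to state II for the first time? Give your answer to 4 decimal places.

3.6010

Let t(s) be the expected number of picoseconds to first reach state II from state s, with t(state II) = 0. Conditioning on the first picosecond:
t(state IV) = 1 + 0.28·t(state IV) + 0.2·t(state V) + 0.28·t(state I)
t(state V) = 1 + 0.2·t(state IV) + 0.12·t(state V) + 0.44·t(state I)
t(state I) = 1 + 0.24·t(state IV) + 0.1·t(state V) + 0.36·t(state I)
Solving: t(state IV) = 3.8480, t(state V) = 3.8114, t(state I) = 3.6010.
Expected picoseconds from state I to state II: 3.6010.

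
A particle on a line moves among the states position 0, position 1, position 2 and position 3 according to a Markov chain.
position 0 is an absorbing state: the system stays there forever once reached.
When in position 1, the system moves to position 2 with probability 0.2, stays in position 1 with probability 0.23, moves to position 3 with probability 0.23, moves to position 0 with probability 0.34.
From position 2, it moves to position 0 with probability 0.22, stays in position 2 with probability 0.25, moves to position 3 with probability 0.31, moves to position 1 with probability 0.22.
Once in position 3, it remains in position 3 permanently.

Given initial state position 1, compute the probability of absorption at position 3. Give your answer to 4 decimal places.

Let h(s) be the probability of absorption at position 3 starting from transient state s. Then h(position 3) = 1 and h(position 0) = 0. By first-step analysis:
h(position 1) = 0.34·0 + 0.23·h(position 1) + 0.2·h(position 2) + 0.23·1
h(position 2) = 0.22·0 + 0.22·h(position 1) + 0.25·h(position 2) + 0.31·1
Solving: h(position 1) = 0.4396, h(position 2) = 0.5423.
Starting from position 1, the probability is 0.4396.

0.4396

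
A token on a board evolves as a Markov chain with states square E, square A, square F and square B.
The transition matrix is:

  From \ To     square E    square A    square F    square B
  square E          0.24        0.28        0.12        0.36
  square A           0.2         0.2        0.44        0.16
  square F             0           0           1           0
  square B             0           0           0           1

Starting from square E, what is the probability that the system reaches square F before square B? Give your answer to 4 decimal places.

Let h(s) be the probability of absorption at square F starting from transient state s. Then h(square F) = 1 and h(square B) = 0. By first-step analysis:
h(square E) = 0.24·h(square E) + 0.28·h(square A) + 0.12·1 + 0.36·0
h(square A) = 0.2·h(square E) + 0.2·h(square A) + 0.44·1 + 0.16·0
Solving: h(square E) = 0.3971, h(square A) = 0.6493.
Starting from square E, the probability is 0.3971.

0.3971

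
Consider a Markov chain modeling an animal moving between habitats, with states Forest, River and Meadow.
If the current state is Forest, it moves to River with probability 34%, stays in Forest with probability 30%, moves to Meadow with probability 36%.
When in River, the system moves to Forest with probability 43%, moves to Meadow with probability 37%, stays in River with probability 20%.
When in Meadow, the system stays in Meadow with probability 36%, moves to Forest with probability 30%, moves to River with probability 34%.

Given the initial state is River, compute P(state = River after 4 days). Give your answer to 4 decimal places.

Propagate the distribution vector 4 days from River.
After 0 days: (0.0000, 1.0000, 0.0000)
After 1 day: (0.4300, 0.2000, 0.3700)
After 2 days: (0.3260, 0.3120, 0.3620)
After 3 days: (0.3406, 0.2963, 0.3631)
After 4 days: (0.3385, 0.2985, 0.3630)
P(in River after 4 days) = 0.2985

0.2985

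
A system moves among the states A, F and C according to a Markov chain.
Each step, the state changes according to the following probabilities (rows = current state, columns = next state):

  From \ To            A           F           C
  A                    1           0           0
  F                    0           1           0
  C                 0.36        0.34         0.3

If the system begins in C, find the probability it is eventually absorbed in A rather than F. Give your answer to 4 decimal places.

0.5143

Let h(s) be the probability of absorption at A starting from transient state s. Then h(A) = 1 and h(F) = 0. By first-step analysis:
h(C) = 0.36·1 + 0.34·0 + 0.3·h(C)
Solving: h(C) = 0.5143.
Starting from C, the probability is 0.5143.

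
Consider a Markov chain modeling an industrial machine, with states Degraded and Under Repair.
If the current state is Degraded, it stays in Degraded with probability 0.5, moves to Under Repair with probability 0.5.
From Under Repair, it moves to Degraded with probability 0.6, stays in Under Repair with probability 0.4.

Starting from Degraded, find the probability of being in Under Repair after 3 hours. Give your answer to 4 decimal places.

0.4550

Propagate the distribution vector 3 hours from Degraded.
After 0 hours: (1.0000, 0.0000)
After 1 hour: (0.5000, 0.5000)
After 2 hours: (0.5500, 0.4500)
After 3 hours: (0.5450, 0.4550)
P(in Under Repair after 3 hours) = 0.4550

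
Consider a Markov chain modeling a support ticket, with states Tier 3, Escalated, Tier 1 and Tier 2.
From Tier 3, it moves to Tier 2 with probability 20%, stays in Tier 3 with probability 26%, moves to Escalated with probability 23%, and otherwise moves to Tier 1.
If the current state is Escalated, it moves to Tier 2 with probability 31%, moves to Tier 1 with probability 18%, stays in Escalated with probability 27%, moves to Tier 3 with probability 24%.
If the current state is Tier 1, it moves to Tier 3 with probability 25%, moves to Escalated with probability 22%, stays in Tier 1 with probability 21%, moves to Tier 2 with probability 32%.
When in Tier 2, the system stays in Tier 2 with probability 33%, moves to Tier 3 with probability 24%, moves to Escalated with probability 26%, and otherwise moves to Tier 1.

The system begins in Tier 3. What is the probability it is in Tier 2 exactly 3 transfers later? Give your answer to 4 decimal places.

0.2907

Propagate the distribution vector 3 transfers from Tier 3.
After 0 transfers: (1.0000, 0.0000, 0.0000, 0.0000)
After 1 transfer: (0.2600, 0.2300, 0.3100, 0.2000)
After 2 transfers: (0.2483, 0.2421, 0.2211, 0.2885)
After 3 transfers: (0.2472, 0.2461, 0.2160, 0.2907)
P(in Tier 2 after 3 transfers) = 0.2907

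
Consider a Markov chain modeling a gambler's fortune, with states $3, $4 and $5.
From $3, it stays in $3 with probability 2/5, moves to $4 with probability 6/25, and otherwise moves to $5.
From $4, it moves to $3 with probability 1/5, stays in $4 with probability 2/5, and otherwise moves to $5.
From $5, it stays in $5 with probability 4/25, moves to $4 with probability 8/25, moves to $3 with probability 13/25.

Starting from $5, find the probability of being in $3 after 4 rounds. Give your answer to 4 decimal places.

Propagate the distribution vector 4 rounds from $5.
After 0 rounds: (0.0000, 0.0000, 1.0000)
After 1 round: (0.5200, 0.3200, 0.1600)
After 2 rounds: (0.3552, 0.3040, 0.3408)
After 3 rounds: (0.3801, 0.3159, 0.3040)
After 4 rounds: (0.3733, 0.3149, 0.3118)
P(in $3 after 4 rounds) = 0.3733

0.3733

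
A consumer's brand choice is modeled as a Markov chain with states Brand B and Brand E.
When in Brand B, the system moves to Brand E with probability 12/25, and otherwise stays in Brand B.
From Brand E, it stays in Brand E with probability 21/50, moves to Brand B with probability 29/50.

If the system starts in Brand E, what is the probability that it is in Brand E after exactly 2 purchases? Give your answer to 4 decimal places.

0.4548

Sum over the intermediate state after 1 purchase:
P = P(Brand E→Brand B)·P(Brand B→Brand E) + P(Brand E→Brand E)·P(Brand E→Brand E)
  = 0.58×0.48 + 0.42×0.42
  = 0.2784 + 0.1764 = 0.4548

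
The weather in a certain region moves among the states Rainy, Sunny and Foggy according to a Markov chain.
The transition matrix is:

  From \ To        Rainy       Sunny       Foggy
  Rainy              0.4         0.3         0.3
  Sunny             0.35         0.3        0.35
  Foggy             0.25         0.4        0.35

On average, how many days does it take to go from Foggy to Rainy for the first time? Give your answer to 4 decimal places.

Let t(s) be the expected number of days to first reach Rainy from state s, with t(Rainy) = 0. Conditioning on the first day:
t(Sunny) = 1 + 0.3·t(Sunny) + 0.35·t(Foggy)
t(Foggy) = 1 + 0.4·t(Sunny) + 0.35·t(Foggy)
Solving: t(Sunny) = 3.1746, t(Foggy) = 3.4921.
Expected days from Foggy to Rainy: 3.4921.

3.4921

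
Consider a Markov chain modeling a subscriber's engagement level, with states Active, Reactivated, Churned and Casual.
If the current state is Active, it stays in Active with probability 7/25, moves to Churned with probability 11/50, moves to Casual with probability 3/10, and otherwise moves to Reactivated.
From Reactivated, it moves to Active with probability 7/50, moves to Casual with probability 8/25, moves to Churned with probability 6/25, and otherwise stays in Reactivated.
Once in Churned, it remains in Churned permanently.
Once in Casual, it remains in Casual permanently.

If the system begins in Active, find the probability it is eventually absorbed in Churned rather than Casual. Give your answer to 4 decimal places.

0.4244

Let h(s) be the probability of absorption at Churned starting from transient state s. Then h(Churned) = 1 and h(Casual) = 0. By first-step analysis:
h(Active) = 0.28·h(Active) + 0.2·h(Reactivated) + 0.22·1 + 0.3·0
h(Reactivated) = 0.14·h(Active) + 0.3·h(Reactivated) + 0.24·1 + 0.32·0
Solving: h(Active) = 0.4244, h(Reactivated) = 0.4277.
Starting from Active, the probability is 0.4244.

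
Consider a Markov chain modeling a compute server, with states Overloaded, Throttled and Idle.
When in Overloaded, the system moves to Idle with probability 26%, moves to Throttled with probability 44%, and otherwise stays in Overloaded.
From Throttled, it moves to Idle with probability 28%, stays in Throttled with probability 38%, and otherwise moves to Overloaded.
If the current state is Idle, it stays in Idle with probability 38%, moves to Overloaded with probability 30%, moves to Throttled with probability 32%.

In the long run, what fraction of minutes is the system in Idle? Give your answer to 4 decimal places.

0.3041

Let the stationary distribution be π with π = πP and π_1 + π_2 + π_3 = 1.
π_1 = 0.3·π_1 + 0.34·π_2 + 0.3·π_3
π_2 = 0.44·π_1 + 0.38·π_2 + 0.32·π_3
Solving with the normalization constraint gives π = (0.3152, 0.3807, 0.3041).
So the stationary probability of Idle is 0.3041.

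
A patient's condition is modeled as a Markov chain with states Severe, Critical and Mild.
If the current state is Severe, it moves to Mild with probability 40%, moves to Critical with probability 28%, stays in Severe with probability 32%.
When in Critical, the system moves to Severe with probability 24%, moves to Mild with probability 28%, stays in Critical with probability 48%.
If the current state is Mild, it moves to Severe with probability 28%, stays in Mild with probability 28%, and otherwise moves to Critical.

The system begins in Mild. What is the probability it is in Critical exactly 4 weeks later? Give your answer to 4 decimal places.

Propagate the distribution vector 4 weeks from Mild.
After 0 weeks: (0.0000, 0.0000, 1.0000)
After 1 week: (0.2800, 0.4400, 0.2800)
After 2 weeks: (0.2736, 0.4128, 0.3136)
After 3 weeks: (0.2744, 0.4127, 0.3128)
After 4 weeks: (0.2745, 0.4126, 0.3129)
P(in Critical after 4 weeks) = 0.4126

0.4126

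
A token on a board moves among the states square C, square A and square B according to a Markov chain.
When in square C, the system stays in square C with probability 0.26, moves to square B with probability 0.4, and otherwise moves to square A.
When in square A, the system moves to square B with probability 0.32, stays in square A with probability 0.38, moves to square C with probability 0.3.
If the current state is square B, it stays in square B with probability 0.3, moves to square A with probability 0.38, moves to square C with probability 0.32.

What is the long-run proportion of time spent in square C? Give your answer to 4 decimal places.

Let the stationary distribution be π with π = πP and π_1 + π_2 + π_3 = 1.
π_1 = 0.26·π_1 + 0.3·π_2 + 0.32·π_3
π_2 = 0.34·π_1 + 0.38·π_2 + 0.38·π_3
Solving with the normalization constraint gives π = (0.2949, 0.3682, 0.3369).
So the stationary probability of square C is 0.2949.

0.2949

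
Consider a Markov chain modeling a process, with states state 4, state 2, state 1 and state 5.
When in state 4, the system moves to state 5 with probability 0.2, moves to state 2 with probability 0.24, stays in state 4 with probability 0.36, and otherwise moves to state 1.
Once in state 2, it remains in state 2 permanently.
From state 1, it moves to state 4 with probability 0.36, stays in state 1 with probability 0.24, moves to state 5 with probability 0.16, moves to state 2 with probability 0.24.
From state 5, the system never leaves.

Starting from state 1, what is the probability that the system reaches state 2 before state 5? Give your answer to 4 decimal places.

Let h(s) be the probability of absorption at state 2 starting from transient state s. Then h(state 2) = 1 and h(state 5) = 0. By first-step analysis:
h(state 4) = 0.36·h(state 4) + 0.24·1 + 0.2·h(state 1) + 0.2·0
h(state 1) = 0.36·h(state 4) + 0.24·1 + 0.24·h(state 1) + 0.16·0
Solving: h(state 4) = 0.5560, h(state 1) = 0.5792.
Starting from state 1, the probability is 0.5792.

0.5792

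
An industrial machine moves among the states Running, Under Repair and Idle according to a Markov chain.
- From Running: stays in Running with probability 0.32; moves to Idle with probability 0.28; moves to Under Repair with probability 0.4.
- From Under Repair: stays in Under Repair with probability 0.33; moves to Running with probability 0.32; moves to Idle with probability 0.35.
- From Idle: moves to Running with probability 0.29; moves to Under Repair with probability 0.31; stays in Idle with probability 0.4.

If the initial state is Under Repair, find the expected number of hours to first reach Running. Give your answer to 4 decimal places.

3.2368

Let t(s) be the expected number of hours to first reach Running from state s, with t(Running) = 0. Conditioning on the first hour:
t(Under Repair) = 1 + 0.33·t(Under Repair) + 0.35·t(Idle)
t(Idle) = 1 + 0.31·t(Under Repair) + 0.4·t(Idle)
Solving: t(Under Repair) = 3.2368, t(Idle) = 3.3390.
Expected hours from Under Repair to Running: 3.2368.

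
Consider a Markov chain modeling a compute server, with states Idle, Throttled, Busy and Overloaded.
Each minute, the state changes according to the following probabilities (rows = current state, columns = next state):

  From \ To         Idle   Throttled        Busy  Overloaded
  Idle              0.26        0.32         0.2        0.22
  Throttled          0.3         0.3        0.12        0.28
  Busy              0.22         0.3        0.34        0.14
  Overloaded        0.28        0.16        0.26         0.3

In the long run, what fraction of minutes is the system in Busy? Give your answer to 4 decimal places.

Let the stationary distribution be π with π = πP and π_1 + π_2 + π_3 + π_4 = 1.
π_1 = 0.26·π_1 + 0.3·π_2 + 0.22·π_3 + 0.28·π_4
π_2 = 0.32·π_1 + 0.3·π_2 + 0.3·π_3 + 0.16·π_4
π_3 = 0.2·π_1 + 0.12·π_2 + 0.34·π_3 + 0.26·π_4
Solving with the normalization constraint gives π = (0.2667, 0.2721, 0.2238, 0.2374).
So the stationary probability of Busy is 0.2238.

0.2238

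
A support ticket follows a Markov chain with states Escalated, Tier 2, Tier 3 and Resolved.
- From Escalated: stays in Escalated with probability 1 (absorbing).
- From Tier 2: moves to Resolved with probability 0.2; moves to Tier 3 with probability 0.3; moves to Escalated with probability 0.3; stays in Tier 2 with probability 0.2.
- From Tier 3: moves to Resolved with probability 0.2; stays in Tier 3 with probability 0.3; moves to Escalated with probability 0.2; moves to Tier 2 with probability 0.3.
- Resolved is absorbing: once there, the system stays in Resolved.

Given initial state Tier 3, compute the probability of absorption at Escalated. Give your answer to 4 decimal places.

Let h(s) be the probability of absorption at Escalated starting from transient state s. Then h(Escalated) = 1 and h(Resolved) = 0. By first-step analysis:
h(Tier 2) = 0.3·1 + 0.2·h(Tier 2) + 0.3·h(Tier 3) + 0.2·0
h(Tier 3) = 0.2·1 + 0.3·h(Tier 2) + 0.3·h(Tier 3) + 0.2·0
Solving: h(Tier 2) = 0.5745, h(Tier 3) = 0.5319.
Starting from Tier 3, the probability is 0.5319.

0.5319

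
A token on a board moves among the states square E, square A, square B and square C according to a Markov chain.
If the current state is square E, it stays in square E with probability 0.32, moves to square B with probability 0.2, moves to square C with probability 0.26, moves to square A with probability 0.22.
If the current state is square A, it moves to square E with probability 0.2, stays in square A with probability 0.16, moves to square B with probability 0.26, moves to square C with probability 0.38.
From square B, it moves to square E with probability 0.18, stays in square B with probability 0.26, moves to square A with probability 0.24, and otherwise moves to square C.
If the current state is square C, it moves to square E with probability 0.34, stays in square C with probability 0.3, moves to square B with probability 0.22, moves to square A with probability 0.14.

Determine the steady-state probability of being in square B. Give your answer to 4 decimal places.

0.2314

Let the stationary distribution be π with π = πP and π_1 + π_2 + π_3 + π_4 = 1.
π_1 = 0.32·π_1 + 0.2·π_2 + 0.18·π_3 + 0.34·π_4
π_2 = 0.22·π_1 + 0.16·π_2 + 0.24·π_3 + 0.14·π_4
π_3 = 0.2·π_1 + 0.26·π_2 + 0.26·π_3 + 0.22·π_4
Solving with the normalization constraint gives π = (0.2712, 0.1886, 0.2314, 0.3089).
So the stationary probability of square B is 0.2314.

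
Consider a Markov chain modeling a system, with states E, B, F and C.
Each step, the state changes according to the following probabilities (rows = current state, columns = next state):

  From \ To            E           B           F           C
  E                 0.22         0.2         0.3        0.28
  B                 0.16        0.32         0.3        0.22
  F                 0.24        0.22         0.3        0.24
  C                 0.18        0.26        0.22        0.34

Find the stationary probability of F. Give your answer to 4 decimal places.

Let the stationary distribution be π with π = πP and π_1 + π_2 + π_3 + π_4 = 1.
π_1 = 0.22·π_1 + 0.16·π_2 + 0.24·π_3 + 0.18·π_4
π_2 = 0.2·π_1 + 0.32·π_2 + 0.22·π_3 + 0.26·π_4
π_3 = 0.3·π_1 + 0.3·π_2 + 0.3·π_3 + 0.22·π_4
Solving with the normalization constraint gives π = (0.1997, 0.2520, 0.2784, 0.2699).
So the stationary probability of F is 0.2784.

0.2784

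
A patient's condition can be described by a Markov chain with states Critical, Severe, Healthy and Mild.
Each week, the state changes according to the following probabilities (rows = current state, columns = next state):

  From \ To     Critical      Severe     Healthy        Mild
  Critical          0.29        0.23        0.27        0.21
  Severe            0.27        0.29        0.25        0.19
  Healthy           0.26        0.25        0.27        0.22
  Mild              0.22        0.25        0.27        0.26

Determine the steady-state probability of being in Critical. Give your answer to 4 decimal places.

0.2617

Let the stationary distribution be π with π = πP and π_1 + π_2 + π_3 + π_4 = 1.
π_1 = 0.29·π_1 + 0.27·π_2 + 0.26·π_3 + 0.22·π_4
π_2 = 0.23·π_1 + 0.29·π_2 + 0.25·π_3 + 0.25·π_4
π_3 = 0.27·π_1 + 0.25·π_2 + 0.27·π_3 + 0.27·π_4
Solving with the normalization constraint gives π = (0.2617, 0.2550, 0.2649, 0.2185).
So the stationary probability of Critical is 0.2617.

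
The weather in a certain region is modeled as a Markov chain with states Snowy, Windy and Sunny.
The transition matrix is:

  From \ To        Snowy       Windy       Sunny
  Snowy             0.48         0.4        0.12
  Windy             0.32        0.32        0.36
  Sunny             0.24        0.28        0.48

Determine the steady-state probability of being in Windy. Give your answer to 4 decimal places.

Let the stationary distribution be π with π = πP and π_1 + π_2 + π_3 = 1.
π_1 = 0.48·π_1 + 0.32·π_2 + 0.24·π_3
π_2 = 0.4·π_1 + 0.32·π_2 + 0.28·π_3
Solving with the normalization constraint gives π = (0.3511, 0.3356, 0.3133).
So the stationary probability of Windy is 0.3356.

0.3356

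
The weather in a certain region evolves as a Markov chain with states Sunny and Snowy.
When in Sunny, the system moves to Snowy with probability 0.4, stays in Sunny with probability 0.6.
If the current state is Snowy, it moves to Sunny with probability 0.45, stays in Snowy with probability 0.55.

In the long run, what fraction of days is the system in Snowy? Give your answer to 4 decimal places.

Let the stationary distribution be π with π = πP and π_1 + π_2 = 1.
π_1 = 0.6·π_1 + 0.45·π_2
Solving with the normalization constraint gives π = (0.5294, 0.4706).
So the stationary probability of Snowy is 0.4706.

0.4706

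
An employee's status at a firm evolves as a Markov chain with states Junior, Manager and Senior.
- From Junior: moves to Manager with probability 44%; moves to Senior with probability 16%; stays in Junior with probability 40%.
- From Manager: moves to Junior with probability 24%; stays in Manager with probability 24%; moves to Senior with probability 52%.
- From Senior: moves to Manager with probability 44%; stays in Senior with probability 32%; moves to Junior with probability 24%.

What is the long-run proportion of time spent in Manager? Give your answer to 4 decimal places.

Let the stationary distribution be π with π = πP and π_1 + π_2 + π_3 = 1.
π_1 = 0.4·π_1 + 0.24·π_2 + 0.24·π_3
π_2 = 0.44·π_1 + 0.24·π_2 + 0.44·π_3
Solving with the normalization constraint gives π = (0.2857, 0.3667, 0.3476).
So the stationary probability of Manager is 0.3667.

0.3667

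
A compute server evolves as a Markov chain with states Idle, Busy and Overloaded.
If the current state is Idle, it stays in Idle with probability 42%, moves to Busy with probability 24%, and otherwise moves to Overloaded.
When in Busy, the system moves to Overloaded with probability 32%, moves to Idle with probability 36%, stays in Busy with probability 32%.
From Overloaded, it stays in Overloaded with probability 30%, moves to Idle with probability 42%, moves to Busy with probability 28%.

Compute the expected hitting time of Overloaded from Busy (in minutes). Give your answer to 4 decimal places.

3.0519

Let t(s) be the expected number of minutes to first reach Overloaded from state s, with t(Overloaded) = 0. Conditioning on the first minute:
t(Idle) = 1 + 0.42·t(Idle) + 0.24·t(Busy)
t(Busy) = 1 + 0.36·t(Idle) + 0.32·t(Busy)
Solving: t(Idle) = 2.9870, t(Busy) = 3.0519.
Expected minutes from Busy to Overloaded: 3.0519.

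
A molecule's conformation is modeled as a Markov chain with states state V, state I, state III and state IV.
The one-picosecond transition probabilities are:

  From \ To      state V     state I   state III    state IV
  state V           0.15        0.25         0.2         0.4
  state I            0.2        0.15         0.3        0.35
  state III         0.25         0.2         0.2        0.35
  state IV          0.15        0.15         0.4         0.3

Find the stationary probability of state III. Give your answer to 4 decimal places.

Let the stationary distribution be π with π = πP and π_1 + π_2 + π_3 + π_4 = 1.
π_1 = 0.15·π_1 + 0.2·π_2 + 0.25·π_3 + 0.15·π_4
π_2 = 0.25·π_1 + 0.15·π_2 + 0.2·π_3 + 0.15·π_4
π_3 = 0.2·π_1 + 0.3·π_2 + 0.2·π_3 + 0.4·π_4
Solving with the normalization constraint gives π = (0.1878, 0.1831, 0.2868, 0.3423).
So the stationary probability of state III is 0.2868.

0.2868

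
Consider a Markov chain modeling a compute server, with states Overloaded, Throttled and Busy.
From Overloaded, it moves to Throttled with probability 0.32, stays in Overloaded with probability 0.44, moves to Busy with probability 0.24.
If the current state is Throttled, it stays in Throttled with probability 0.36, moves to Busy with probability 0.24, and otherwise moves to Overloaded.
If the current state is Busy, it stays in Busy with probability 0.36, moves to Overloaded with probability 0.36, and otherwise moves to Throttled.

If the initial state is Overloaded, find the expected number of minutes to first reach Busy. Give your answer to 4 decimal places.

Let t(s) be the expected number of minutes to first reach Busy from state s, with t(Busy) = 0. Conditioning on the first minute:
t(Overloaded) = 1 + 0.44·t(Overloaded) + 0.32·t(Throttled)
t(Throttled) = 1 + 0.4·t(Overloaded) + 0.36·t(Throttled)
Solving: t(Overloaded) = 4.1667, t(Throttled) = 4.1667.
Expected minutes from Overloaded to Busy: 4.1667.

4.1667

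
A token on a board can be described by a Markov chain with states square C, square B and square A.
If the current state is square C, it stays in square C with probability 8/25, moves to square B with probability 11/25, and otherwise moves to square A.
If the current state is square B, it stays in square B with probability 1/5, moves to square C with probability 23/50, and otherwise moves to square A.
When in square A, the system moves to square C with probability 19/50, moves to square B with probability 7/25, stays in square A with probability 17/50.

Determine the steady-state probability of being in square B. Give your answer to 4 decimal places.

Let the stationary distribution be π with π = πP and π_1 + π_2 + π_3 = 1.
π_1 = 0.32·π_1 + 0.46·π_2 + 0.38·π_3
π_2 = 0.44·π_1 + 0.2·π_2 + 0.28·π_3
Solving with the normalization constraint gives π = (0.3823, 0.3159, 0.3018).
So the stationary probability of square B is 0.3159.

0.3159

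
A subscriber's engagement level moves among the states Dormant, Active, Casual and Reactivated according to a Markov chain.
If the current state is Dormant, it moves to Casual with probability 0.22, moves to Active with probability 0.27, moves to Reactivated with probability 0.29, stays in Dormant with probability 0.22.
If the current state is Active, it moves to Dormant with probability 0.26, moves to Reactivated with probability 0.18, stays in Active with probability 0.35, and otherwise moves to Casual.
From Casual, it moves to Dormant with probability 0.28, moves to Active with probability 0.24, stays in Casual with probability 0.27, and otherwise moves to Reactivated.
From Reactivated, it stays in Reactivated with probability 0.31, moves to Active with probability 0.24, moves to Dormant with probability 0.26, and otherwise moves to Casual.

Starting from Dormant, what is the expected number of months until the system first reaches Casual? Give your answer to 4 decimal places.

Let t(s) be the expected number of months to first reach Casual from state s, with t(Casual) = 0. Conditioning on the first month:
t(Dormant) = 1 + 0.22·t(Dormant) + 0.27·t(Active) + 0.29·t(Reactivated)
t(Active) = 1 + 0.26·t(Dormant) + 0.35·t(Active) + 0.18·t(Reactivated)
t(Reactivated) = 1 + 0.26·t(Dormant) + 0.24·t(Active) + 0.31·t(Reactivated)
Solving: t(Dormant) = 4.7794, t(Active) = 4.8139, t(Reactivated) = 4.9246.
Expected months from Dormant to Casual: 4.7794.

4.7794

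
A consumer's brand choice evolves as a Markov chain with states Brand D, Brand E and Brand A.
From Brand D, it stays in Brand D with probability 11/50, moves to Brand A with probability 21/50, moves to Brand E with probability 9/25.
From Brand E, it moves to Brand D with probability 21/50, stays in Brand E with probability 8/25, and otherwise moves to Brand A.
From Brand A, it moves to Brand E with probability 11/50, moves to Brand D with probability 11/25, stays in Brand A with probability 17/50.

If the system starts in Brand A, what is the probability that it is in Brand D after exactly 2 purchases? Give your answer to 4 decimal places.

Sum over the intermediate state after 1 purchase:
P = P(Brand A→Brand D)·P(Brand D→Brand D) + P(Brand A→Brand E)·P(Brand E→Brand D) + P(Brand A→Brand A)·P(Brand A→Brand D)
  = 0.44×0.22 + 0.22×0.42 + 0.34×0.44
  = 0.0968 + 0.0924 + 0.1496 = 0.3388

0.3388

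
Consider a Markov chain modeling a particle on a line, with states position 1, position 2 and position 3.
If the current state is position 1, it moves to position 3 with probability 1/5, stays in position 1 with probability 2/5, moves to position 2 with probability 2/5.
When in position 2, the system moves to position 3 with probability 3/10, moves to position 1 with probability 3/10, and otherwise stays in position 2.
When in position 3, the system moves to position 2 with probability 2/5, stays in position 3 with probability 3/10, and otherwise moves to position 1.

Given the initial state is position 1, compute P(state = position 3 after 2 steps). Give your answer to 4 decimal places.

0.2600

Sum over the intermediate state after 1 step:
P = P(position 1→position 1)·P(position 1→position 3) + P(position 1→position 2)·P(position 2→position 3) + P(position 1→position 3)·P(position 3→position 3)
  = 0.4×0.2 + 0.4×0.3 + 0.2×0.3
  = 0.0800 + 0.1200 + 0.0600 = 0.2600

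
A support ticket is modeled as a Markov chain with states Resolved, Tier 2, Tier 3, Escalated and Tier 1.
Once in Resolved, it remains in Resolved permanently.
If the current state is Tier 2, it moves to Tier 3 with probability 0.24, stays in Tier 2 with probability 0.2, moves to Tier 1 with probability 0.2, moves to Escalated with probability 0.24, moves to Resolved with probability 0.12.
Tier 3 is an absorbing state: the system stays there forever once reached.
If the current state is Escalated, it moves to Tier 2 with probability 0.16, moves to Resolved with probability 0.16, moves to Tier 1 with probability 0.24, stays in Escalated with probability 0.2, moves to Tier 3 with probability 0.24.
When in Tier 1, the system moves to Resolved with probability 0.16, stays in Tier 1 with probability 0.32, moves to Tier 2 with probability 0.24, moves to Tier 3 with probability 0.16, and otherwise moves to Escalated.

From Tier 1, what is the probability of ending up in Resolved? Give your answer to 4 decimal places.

0.4430

Let h(s) be the probability of absorption at Resolved starting from transient state s. Then h(Resolved) = 1 and h(Tier 3) = 0. By first-step analysis:
h(Tier 2) = 0.12·1 + 0.2·h(Tier 2) + 0.24·0 + 0.24·h(Escalated) + 0.2·h(Tier 1)
h(Escalated) = 0.16·1 + 0.16·h(Tier 2) + 0.24·0 + 0.2·h(Escalated) + 0.24·h(Tier 1)
h(Tier 1) = 0.16·1 + 0.24·h(Tier 2) + 0.16·0 + 0.12·h(Escalated) + 0.32·h(Tier 1)
Solving: h(Tier 2) = 0.3836, h(Escalated) = 0.4096, h(Tier 1) = 0.4430.
Starting from Tier 1, the probability is 0.4430.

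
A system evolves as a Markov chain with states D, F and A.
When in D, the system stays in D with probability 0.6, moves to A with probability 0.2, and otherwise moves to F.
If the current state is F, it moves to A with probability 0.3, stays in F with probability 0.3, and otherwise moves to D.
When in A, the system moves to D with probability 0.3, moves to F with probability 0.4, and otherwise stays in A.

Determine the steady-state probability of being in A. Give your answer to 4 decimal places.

0.2532

Let the stationary distribution be π with π = πP and π_1 + π_2 + π_3 = 1.
π_1 = 0.6·π_1 + 0.4·π_2 + 0.3·π_3
π_2 = 0.2·π_1 + 0.3·π_2 + 0.4·π_3
Solving with the normalization constraint gives π = (0.4684, 0.2785, 0.2532).
So the stationary probability of A is 0.2532.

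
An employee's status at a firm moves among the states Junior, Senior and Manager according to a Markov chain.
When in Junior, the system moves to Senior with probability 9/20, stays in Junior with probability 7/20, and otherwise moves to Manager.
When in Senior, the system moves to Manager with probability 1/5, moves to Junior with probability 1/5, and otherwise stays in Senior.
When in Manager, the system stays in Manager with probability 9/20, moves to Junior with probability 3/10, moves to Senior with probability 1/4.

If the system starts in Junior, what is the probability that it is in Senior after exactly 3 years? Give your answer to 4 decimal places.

Propagate the distribution vector 3 years from Junior.
After 0 years: (1.0000, 0.0000, 0.0000)
After 1 year: (0.3500, 0.4500, 0.2000)
After 2 years: (0.2725, 0.4775, 0.2500)
After 3 years: (0.2659, 0.4716, 0.2625)
P(in Senior after 3 years) = 0.4716

0.4716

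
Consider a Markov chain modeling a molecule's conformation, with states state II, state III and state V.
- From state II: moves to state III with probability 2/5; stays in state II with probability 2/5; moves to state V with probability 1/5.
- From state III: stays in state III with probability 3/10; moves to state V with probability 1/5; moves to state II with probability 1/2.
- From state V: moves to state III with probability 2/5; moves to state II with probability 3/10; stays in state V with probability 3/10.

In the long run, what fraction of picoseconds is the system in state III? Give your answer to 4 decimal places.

Let the stationary distribution be π with π = πP and π_1 + π_2 + π_3 = 1.
π_1 = 0.4·π_1 + 0.5·π_2 + 0.3·π_3
π_2 = 0.4·π_1 + 0.3·π_2 + 0.4·π_3
Solving with the normalization constraint gives π = (0.4141, 0.3636, 0.2222).
So the stationary probability of state III is 0.3636.

0.3636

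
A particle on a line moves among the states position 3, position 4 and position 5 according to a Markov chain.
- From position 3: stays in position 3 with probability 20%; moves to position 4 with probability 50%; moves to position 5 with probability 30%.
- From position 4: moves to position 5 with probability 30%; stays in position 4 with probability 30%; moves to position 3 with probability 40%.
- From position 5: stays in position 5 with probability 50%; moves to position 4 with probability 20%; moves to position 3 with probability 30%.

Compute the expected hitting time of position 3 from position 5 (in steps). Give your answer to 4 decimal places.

3.1034

Let t(s) be the expected number of steps to first reach position 3 from state s, with t(position 3) = 0. Conditioning on the first step:
t(position 4) = 1 + 0.3·t(position 4) + 0.3·t(position 5)
t(position 5) = 1 + 0.2·t(position 4) + 0.5·t(position 5)
Solving: t(position 4) = 2.7586, t(position 5) = 3.1034.
Expected steps from position 5 to position 3: 3.1034.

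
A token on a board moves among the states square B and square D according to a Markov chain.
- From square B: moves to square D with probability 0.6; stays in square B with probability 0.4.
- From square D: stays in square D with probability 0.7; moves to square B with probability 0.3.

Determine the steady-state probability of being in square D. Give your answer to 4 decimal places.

0.6667

Let the stationary distribution be π with π = πP and π_1 + π_2 = 1.
π_1 = 0.4·π_1 + 0.3·π_2
Solving with the normalization constraint gives π = (0.3333, 0.6667).
So the stationary probability of square D is 0.6667.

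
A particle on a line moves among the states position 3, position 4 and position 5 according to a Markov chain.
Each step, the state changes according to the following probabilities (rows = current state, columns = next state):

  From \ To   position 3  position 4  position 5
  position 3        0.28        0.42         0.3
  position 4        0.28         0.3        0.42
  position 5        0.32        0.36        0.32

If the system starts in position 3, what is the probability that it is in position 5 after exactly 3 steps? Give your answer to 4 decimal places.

0.3493

Propagate the distribution vector 3 steps from position 3.
After 0 steps: (1.0000, 0.0000, 0.0000)
After 1 step: (0.2800, 0.4200, 0.3000)
After 2 steps: (0.2920, 0.3516, 0.3564)
After 3 steps: (0.2943, 0.3564, 0.3493)
P(in position 5 after 3 steps) = 0.3493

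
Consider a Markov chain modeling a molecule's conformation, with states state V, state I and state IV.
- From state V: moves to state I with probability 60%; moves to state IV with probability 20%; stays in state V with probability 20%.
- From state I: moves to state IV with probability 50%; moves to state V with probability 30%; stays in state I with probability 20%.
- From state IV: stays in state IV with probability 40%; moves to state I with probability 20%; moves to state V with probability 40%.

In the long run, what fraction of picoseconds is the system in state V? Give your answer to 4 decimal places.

Let the stationary distribution be π with π = πP and π_1 + π_2 + π_3 = 1.
π_1 = 0.2·π_1 + 0.3·π_2 + 0.4·π_3
π_2 = 0.6·π_1 + 0.2·π_2 + 0.2·π_3
Solving with the normalization constraint gives π = (0.3065, 0.3226, 0.3710).
So the stationary probability of state V is 0.3065.

0.3065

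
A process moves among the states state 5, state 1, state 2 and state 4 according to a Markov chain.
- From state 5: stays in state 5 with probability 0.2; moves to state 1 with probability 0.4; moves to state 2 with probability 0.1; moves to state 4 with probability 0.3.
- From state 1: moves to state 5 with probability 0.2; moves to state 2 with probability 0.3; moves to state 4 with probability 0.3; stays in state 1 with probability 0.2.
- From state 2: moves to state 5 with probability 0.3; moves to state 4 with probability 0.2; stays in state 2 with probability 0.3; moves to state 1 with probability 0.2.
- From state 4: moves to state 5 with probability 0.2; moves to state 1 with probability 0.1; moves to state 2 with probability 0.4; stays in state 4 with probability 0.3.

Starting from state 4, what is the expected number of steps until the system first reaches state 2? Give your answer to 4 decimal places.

Let t(s) be the expected number of steps to first reach state 2 from state s, with t(state 2) = 0. Conditioning on the first step:
t(state 5) = 1 + 0.2·t(state 5) + 0.4·t(state 1) + 0.3·t(state 4)
t(state 1) = 1 + 0.2·t(state 5) + 0.2·t(state 1) + 0.3·t(state 4)
t(state 4) = 1 + 0.2·t(state 5) + 0.1·t(state 1) + 0.3·t(state 4)
Solving: t(state 5) = 4.1379, t(state 1) = 3.4483, t(state 4) = 3.1034.
Expected steps from state 4 to state 2: 3.1034.

3.1034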